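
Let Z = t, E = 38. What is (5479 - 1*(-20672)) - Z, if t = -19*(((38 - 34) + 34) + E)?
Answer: 27595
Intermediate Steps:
t = -1444 (t = -19*(((38 - 34) + 34) + 38) = -19*((4 + 34) + 38) = -19*(38 + 38) = -19*76 = -1444)
Z = -1444
(5479 - 1*(-20672)) - Z = (5479 - 1*(-20672)) - 1*(-1444) = (5479 + 20672) + 1444 = 26151 + 1444 = 27595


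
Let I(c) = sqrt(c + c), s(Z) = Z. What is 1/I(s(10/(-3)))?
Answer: -I*sqrt(15)/10 ≈ -0.3873*I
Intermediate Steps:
I(c) = sqrt(2)*sqrt(c) (I(c) = sqrt(2*c) = sqrt(2)*sqrt(c))
1/I(s(10/(-3))) = 1/(sqrt(2)*sqrt(10/(-3))) = 1/(sqrt(2)*sqrt(10*(-1/3))) = 1/(sqrt(2)*sqrt(-10/3)) = 1/(sqrt(2)*(I*sqrt(30)/3)) = 1/(2*I*sqrt(15)/3) = -I*sqrt(15)/10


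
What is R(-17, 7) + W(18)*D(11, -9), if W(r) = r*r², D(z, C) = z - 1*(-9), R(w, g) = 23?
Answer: 116663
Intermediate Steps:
D(z, C) = 9 + z (D(z, C) = z + 9 = 9 + z)
W(r) = r³
R(-17, 7) + W(18)*D(11, -9) = 23 + 18³*(9 + 11) = 23 + 5832*20 = 23 + 116640 = 116663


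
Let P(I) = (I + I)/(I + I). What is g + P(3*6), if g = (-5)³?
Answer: -124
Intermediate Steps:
P(I) = 1 (P(I) = (2*I)/((2*I)) = (2*I)*(1/(2*I)) = 1)
g = -125
g + P(3*6) = -125 + 1 = -124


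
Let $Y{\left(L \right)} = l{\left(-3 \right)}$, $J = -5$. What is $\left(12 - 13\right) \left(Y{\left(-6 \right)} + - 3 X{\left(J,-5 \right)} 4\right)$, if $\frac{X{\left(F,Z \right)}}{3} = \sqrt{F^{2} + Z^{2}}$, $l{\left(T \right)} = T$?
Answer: $3 + 180 \sqrt{2} \approx 257.56$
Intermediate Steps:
$X{\left(F,Z \right)} = 3 \sqrt{F^{2} + Z^{2}}$
$Y{\left(L \right)} = -3$
$\left(12 - 13\right) \left(Y{\left(-6 \right)} + - 3 X{\left(J,-5 \right)} 4\right) = \left(12 - 13\right) \left(-3 + - 3 \cdot 3 \sqrt{\left(-5\right)^{2} + \left(-5\right)^{2}} \cdot 4\right) = \left(12 - 13\right) \left(-3 + - 3 \cdot 3 \sqrt{25 + 25} \cdot 4\right) = - (-3 + - 3 \cdot 3 \sqrt{50} \cdot 4) = - (-3 + - 3 \cdot 3 \cdot 5 \sqrt{2} \cdot 4) = - (-3 + - 3 \cdot 15 \sqrt{2} \cdot 4) = - (-3 + - 45 \sqrt{2} \cdot 4) = - (-3 - 180 \sqrt{2}) = 3 + 180 \sqrt{2}$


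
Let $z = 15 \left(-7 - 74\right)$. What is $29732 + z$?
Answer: $28517$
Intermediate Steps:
$z = -1215$ ($z = 15 \left(-81\right) = -1215$)
$29732 + z = 29732 - 1215 = 28517$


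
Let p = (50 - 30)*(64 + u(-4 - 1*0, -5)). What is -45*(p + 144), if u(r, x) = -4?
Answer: -60480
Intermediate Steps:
p = 1200 (p = (50 - 30)*(64 - 4) = 20*60 = 1200)
-45*(p + 144) = -45*(1200 + 144) = -45*1344 = -60480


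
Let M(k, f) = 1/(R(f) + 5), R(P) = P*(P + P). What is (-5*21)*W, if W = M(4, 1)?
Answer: -15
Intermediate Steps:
R(P) = 2*P**2 (R(P) = P*(2*P) = 2*P**2)
M(k, f) = 1/(5 + 2*f**2) (M(k, f) = 1/(2*f**2 + 5) = 1/(5 + 2*f**2))
W = 1/7 (W = 1/(5 + 2*1**2) = 1/(5 + 2*1) = 1/(5 + 2) = 1/7 ≈ 0.14286)
(-5*21)*W = -5*21*(1/7) = -105*1/7 = -15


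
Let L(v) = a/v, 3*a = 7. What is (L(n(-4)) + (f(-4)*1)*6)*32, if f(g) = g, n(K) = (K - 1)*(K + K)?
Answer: -11492/15 ≈ -766.13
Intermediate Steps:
a = 7/3 (a = (⅓)*7 = 7/3 ≈ 2.3333)
n(K) = 2*K*(-1 + K) (n(K) = (-1 + K)*(2*K) = 2*K*(-1 + K))
L(v) = 7/(3*v)
(L(n(-4)) + (f(-4)*1)*6)*32 = (7/(3*((2*(-4)*(-1 - 4)))) - 4*1*6)*32 = (7/(3*((2*(-4)*(-5)))) - 4*6)*32 = ((7/3)/40 - 24)*32 = ((7/3)*(1/40) - 24)*32 = (7/120 - 24)*32 = -2873/120*32 = -11492/15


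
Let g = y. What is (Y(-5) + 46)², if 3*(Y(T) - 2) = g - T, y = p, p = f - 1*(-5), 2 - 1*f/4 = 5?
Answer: 20164/9 ≈ 2240.4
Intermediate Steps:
f = -12 (f = 8 - 4*5 = 8 - 20 = -12)
p = -7 (p = -12 - 1*(-5) = -12 + 5 = -7)
y = -7
g = -7
Y(T) = -⅓ - T/3 (Y(T) = 2 + (-7 - T)/3 = 2 + (-7/3 - T/3) = -⅓ - T/3)
(Y(-5) + 46)² = ((-⅓ - ⅓*(-5)) + 46)² = ((-⅓ + 5/3) + 46)² = (4/3 + 46)² = (142/3)² = 20164/9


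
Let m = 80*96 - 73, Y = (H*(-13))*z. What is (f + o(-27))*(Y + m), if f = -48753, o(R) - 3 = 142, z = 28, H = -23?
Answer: -776707232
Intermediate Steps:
o(R) = 145 (o(R) = 3 + 142 = 145)
Y = 8372 (Y = -23*(-13)*28 = 299*28 = 8372)
m = 7607 (m = 7680 - 73 = 7607)
(f + o(-27))*(Y + m) = (-48753 + 145)*(8372 + 7607) = -48608*15979 = -776707232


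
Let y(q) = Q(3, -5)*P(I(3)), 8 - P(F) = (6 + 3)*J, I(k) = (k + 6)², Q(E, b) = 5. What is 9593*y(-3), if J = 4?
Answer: -1343020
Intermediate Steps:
I(k) = (6 + k)²
P(F) = -28 (P(F) = 8 - (6 + 3)*4 = 8 - 9*4 = 8 - 1*36 = 8 - 36 = -28)
y(q) = -140 (y(q) = 5*(-28) = -140)
9593*y(-3) = 9593*(-140) = -1343020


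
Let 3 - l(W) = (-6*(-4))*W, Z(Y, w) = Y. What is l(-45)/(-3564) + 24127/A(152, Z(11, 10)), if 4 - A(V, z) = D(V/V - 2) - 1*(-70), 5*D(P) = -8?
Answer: -3118057/8316 ≈ -374.95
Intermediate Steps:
D(P) = -8/5 (D(P) = (⅕)*(-8) = -8/5)
l(W) = 3 - 24*W (l(W) = 3 - (-6*(-4))*W = 3 - 24*W)
A(V, z) = -322/5 (A(V, z) = 4 - (-8/5 - 1*(-70)) = 4 - (-8/5 + 70) = 4 - 1*342/5 = 4 - 342/5 = -322/5)
l(-45)/(-3564) + 24127/A(152, Z(11, 10)) = (3 - 24*(-45))/(-3564) + 24127/(-322/5) = (3 + 1080)*(-1/3564) + 24127*(-5/322) = 1083*(-1/3564) - 5245/14 = -361/1188 - 5245/14 = -3118057/8316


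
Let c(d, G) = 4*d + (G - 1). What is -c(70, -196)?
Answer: -83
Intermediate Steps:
c(d, G) = -1 + G + 4*d (c(d, G) = 4*d + (-1 + G) = -1 + G + 4*d)
-c(70, -196) = -(-1 - 196 + 4*70) = -(-1 - 196 + 280) = -1*83 = -83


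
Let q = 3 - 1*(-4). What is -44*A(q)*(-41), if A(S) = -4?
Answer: -7216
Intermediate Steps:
q = 7 (q = 3 + 4 = 7)
-44*A(q)*(-41) = -44*(-4)*(-41) = 176*(-41) = -7216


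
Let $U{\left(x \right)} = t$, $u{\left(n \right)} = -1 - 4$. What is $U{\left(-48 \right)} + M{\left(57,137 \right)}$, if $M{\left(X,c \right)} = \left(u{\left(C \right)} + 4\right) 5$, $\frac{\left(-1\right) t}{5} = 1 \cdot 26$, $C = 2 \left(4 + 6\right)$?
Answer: $-135$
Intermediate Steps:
$C = 20$ ($C = 2 \cdot 10 = 20$)
$u{\left(n \right)} = -5$ ($u{\left(n \right)} = -1 - 4 = -5$)
$t = -130$ ($t = - 5 \cdot 1 \cdot 26 = \left(-5\right) 26 = -130$)
$M{\left(X,c \right)} = -5$ ($M{\left(X,c \right)} = \left(-5 + 4\right) 5 = \left(-1\right) 5 = -5$)
$U{\left(x \right)} = -130$
$U{\left(-48 \right)} + M{\left(57,137 \right)} = -130 - 5 = -135$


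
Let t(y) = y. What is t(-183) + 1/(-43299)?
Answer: -7923718/43299 ≈ -183.00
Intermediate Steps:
t(-183) + 1/(-43299) = -183 + 1/(-43299) = -183 - 1/43299 = -7923718/43299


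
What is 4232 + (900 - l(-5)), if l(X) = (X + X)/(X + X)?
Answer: 5131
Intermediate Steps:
l(X) = 1 (l(X) = (2*X)/((2*X)) = (2*X)*(1/(2*X)) = 1)
4232 + (900 - l(-5)) = 4232 + (900 - 1*1) = 4232 + (900 - 1) = 4232 + 899 = 5131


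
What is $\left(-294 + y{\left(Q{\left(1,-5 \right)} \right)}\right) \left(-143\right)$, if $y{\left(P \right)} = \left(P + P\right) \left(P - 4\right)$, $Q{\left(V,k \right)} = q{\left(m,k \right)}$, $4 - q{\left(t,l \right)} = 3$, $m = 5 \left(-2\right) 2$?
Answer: $42900$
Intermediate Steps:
$m = -20$ ($m = \left(-10\right) 2 = -20$)
$q{\left(t,l \right)} = 1$ ($q{\left(t,l \right)} = 4 - 3 = 1$)
$Q{\left(V,k \right)} = 1$
$y{\left(P \right)} = 2 P \left(-4 + P\right)$
$\left(-294 + y{\left(Q{\left(1,-5 \right)} \right)}\right) \left(-143\right) = \left(-294 + 2 \cdot 1 \left(-4 + 1\right)\right) \left(-143\right) = \left(-294 + 2 \cdot 1 \left(-3\right)\right) \left(-143\right) = \left(-294 - 6\right) \left(-143\right) = \left(-300\right) \left(-143\right) = 42900$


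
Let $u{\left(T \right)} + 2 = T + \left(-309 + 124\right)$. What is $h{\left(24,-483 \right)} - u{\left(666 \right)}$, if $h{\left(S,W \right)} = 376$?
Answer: $-103$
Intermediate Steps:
$u{\left(T \right)} = -187 + T$ ($u{\left(T \right)} = -2 + \left(T + \left(-309 + 124\right)\right) = -2 + \left(T - 185\right) = -2 + \left(-185 + T\right) = -187 + T$)
$h{\left(24,-483 \right)} - u{\left(666 \right)} = 376 - \left(-187 + 666\right) = 376 - 479 = -103$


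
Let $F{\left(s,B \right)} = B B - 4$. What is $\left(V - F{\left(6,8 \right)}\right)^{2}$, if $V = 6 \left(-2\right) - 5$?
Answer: $5929$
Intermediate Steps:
$F{\left(s,B \right)} = -4 + B^{2}$ ($F{\left(s,B \right)} = B^{2} - 4 = -4 + B^{2}$)
$V = -17$ ($V = -12 - 5 = -17$)
$\left(V - F{\left(6,8 \right)}\right)^{2} = \left(-17 - \left(-4 + 8^{2}\right)\right)^{2} = \left(-17 - \left(-4 + 64\right)\right)^{2} = \left(-17 - 60\right)^{2} = \left(-77\right)^{2} = 5929$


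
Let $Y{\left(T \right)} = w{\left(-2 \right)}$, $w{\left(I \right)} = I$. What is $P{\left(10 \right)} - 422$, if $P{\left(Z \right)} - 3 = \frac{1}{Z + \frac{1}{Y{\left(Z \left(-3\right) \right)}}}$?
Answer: $- \frac{7959}{19} \approx -418.89$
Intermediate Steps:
$Y{\left(T \right)} = -2$
$P{\left(Z \right)} = 3 + \frac{1}{- \frac{1}{2} + Z}$ ($P{\left(Z \right)} = 3 + \frac{1}{Z + \frac{1}{-2}} = 3 + \frac{1}{Z - \frac{1}{2}} = 3 + \frac{1}{- \frac{1}{2} + Z}$)
$P{\left(10 \right)} - 422 = \frac{1 - 60}{1 - 20} - 422 = \frac{1}{-19} \left(-59\right) - 422 = \left(- \frac{1}{19}\right) \left(-59\right) - 422 = \frac{59}{19} - 422 = - \frac{7959}{19}$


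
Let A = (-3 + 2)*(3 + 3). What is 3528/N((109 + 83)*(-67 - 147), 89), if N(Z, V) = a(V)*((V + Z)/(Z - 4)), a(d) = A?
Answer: -3451728/5857 ≈ -589.33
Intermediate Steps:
A = -6 (A = -1*6 = -6)
a(d) = -6
N(Z, V) = -6*(V + Z)/(-4 + Z) (N(Z, V) = -6*(V + Z)/(Z - 4) = -6*(V + Z)/(-4 + Z))
3528/N((109 + 83)*(-67 - 147), 89) = 3528/((6*(-1*89 - (109 + 83)*(-67 - 147))/(-4 + (109 + 83)*(-67 - 147)))) = 3528/((6*(-89 - 192*(-214))/(-4 + 192*(-214)))) = 3528/((6*(-89 - 1*(-41088))/(-4 - 41088))) = 3528/((6*(-89 + 41088)/(-41092))) = 3528/((6*(-1/41092)*40999)) = 3528/(-122997/20546) = 3528*(-20546/122997) = -3451728/5857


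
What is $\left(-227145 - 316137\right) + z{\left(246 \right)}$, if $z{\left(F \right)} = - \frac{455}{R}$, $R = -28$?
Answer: $- \frac{2173063}{4} \approx -5.4327 \cdot 10^{5}$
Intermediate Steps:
$z{\left(F \right)} = \frac{65}{4}$ ($z{\left(F \right)} = - \frac{455}{-28} = \left(-455\right) \left(- \frac{1}{28}\right) = \frac{65}{4}$)
$\left(-227145 - 316137\right) + z{\left(246 \right)} = \left(-227145 - 316137\right) + \frac{65}{4} = -543282 + \frac{65}{4} = - \frac{2173063}{4}$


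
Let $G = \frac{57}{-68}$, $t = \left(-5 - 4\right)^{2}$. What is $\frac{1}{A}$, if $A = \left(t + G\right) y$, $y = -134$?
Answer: $- \frac{34}{365217} \approx -9.3095 \cdot 10^{-5}$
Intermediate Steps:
$t = 81$ ($t = \left(-9\right)^{2} = 81$)
$G = - \frac{57}{68}$ ($G = 57 \left(- \frac{1}{68}\right) = - \frac{57}{68} \approx -0.83823$)
$A = - \frac{365217}{34}$ ($A = \left(81 - \frac{57}{68}\right) \left(-134\right) = \frac{5451}{68} \left(-134\right) = - \frac{365217}{34} \approx -10742.0$)
$\frac{1}{A} = \frac{1}{- \frac{365217}{34}} = - \frac{34}{365217}$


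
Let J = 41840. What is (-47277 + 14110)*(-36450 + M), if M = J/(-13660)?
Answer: 825773458814/683 ≈ 1.2090e+9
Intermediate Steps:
M = -2092/683 (M = 41840/(-13660) = 41840*(-1/13660) = -2092/683 ≈ -3.0630)
(-47277 + 14110)*(-36450 + M) = (-47277 + 14110)*(-36450 - 2092/683) = -33167*(-24897442/683) = 825773458814/683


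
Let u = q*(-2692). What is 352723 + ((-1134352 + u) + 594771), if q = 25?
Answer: -254158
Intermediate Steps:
u = -67300 (u = 25*(-2692) = -67300)
352723 + ((-1134352 + u) + 594771) = 352723 + ((-1134352 - 67300) + 594771) = 352723 + (-1201652 + 594771) = 352723 - 606881 = -254158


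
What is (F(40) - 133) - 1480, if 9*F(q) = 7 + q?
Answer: -14470/9 ≈ -1607.8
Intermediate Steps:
F(q) = 7/9 + q/9 (F(q) = (7 + q)/9 = 7/9 + q/9)
(F(40) - 133) - 1480 = ((7/9 + (⅑)*40) - 133) - 1480 = ((7/9 + 40/9) - 133) - 1480 = (47/9 - 133) - 1480 = -1150/9 - 1480 = -14470/9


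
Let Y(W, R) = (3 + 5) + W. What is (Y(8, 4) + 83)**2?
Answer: 9801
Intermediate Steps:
Y(W, R) = 8 + W
(Y(8, 4) + 83)**2 = ((8 + 8) + 83)**2 = (16 + 83)**2 = 99**2 = 9801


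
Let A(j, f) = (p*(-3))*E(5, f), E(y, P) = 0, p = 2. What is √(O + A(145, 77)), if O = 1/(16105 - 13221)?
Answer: √721/1442 ≈ 0.018621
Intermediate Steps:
A(j, f) = 0 (A(j, f) = (2*(-3))*0 = -6*0 = 0)
O = 1/2884 ≈ 0.00034674
√(O + A(145, 77)) = √(1/2884 + 0) = √(1/2884) = √721/1442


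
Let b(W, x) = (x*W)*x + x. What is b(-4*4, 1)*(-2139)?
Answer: 32085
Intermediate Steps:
b(W, x) = x + W*x**2 (b(W, x) = (W*x)*x + x = W*x**2 + x = x + W*x**2)
b(-4*4, 1)*(-2139) = (1*(1 - 4*4*1))*(-2139) = (1*(1 - 16*1))*(-2139) = (1*(1 - 16))*(-2139) = (1*(-15))*(-2139) = -15*(-2139) = 32085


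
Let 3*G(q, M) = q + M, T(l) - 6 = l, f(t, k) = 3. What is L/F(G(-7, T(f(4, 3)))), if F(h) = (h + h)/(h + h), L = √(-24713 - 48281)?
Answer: I*√72994 ≈ 270.17*I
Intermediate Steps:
L = I*√72994 (L = √(-72994) = I*√72994 ≈ 270.17*I)
T(l) = 6 + l
G(q, M) = M/3 + q/3 (G(q, M) = (q + M)/3 = (M + q)/3 = M/3 + q/3)
F(h) = 1 (F(h) = (2*h)/((2*h)) = (2*h)*(1/(2*h)) = 1)
L/F(G(-7, T(f(4, 3)))) = (I*√72994)/1 = (I*√72994)*1 = I*√72994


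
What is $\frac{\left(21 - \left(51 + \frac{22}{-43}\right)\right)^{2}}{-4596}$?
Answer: $- \frac{401956}{2124501} \approx -0.1892$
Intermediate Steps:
$\frac{\left(21 - \left(51 + \frac{22}{-43}\right)\right)^{2}}{-4596} = \left(21 - \frac{2171}{43}\right)^{2} \left(- \frac{1}{4596}\right) = \left(- \frac{1268}{43}\right)^{2} \left(- \frac{1}{4596}\right) = \frac{1607824}{1849} \left(- \frac{1}{4596}\right) = - \frac{401956}{2124501}$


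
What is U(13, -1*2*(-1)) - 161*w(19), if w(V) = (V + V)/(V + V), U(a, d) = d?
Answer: -159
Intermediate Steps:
w(V) = 1 (w(V) = (2*V)/((2*V)) = (2*V)*(1/(2*V)) = 1)
U(13, -1*2*(-1)) - 161*w(19) = -1*2*(-1) - 161*1 = -2*(-1) - 161 = 2 - 161 = -159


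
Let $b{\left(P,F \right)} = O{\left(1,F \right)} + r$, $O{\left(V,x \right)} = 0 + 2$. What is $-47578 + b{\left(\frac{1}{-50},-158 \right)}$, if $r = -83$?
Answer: $-47659$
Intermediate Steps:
$O{\left(V,x \right)} = 2$
$b{\left(P,F \right)} = -81$ ($b{\left(P,F \right)} = 2 - 83 = -81$)
$-47578 + b{\left(\frac{1}{-50},-158 \right)} = -47578 - 81 = -47659$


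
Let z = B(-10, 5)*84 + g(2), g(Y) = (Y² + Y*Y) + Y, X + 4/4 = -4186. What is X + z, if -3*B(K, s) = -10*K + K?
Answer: -6697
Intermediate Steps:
X = -4187 (X = -1 - 4186 = -4187)
B(K, s) = 3*K (B(K, s) = -(-10*K + K)/3 = -(-3)*K = 3*K)
g(Y) = Y + 2*Y² (g(Y) = (Y² + Y²) + Y = 2*Y² + Y = Y + 2*Y²)
z = -2510 (z = (3*(-10))*84 + 2*(1 + 2*2) = -30*84 + 2*(1 + 4) = -2520 + 2*5 = -2520 + 10 = -2510)
X + z = -4187 - 2510 = -6697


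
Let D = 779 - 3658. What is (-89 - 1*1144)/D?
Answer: 1233/2879 ≈ 0.42827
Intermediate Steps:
D = -2879
(-89 - 1*1144)/D = (-89 - 1*1144)/(-2879) = (-89 - 1144)*(-1/2879) = -1233*(-1/2879) = 1233/2879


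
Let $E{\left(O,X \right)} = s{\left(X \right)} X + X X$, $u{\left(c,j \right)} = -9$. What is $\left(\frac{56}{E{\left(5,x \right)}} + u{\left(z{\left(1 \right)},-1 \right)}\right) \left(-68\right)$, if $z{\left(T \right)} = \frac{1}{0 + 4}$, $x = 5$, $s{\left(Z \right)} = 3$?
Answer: $\frac{2584}{5} \approx 516.8$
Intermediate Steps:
$z{\left(T \right)} = \frac{1}{4}$
$E{\left(O,X \right)} = X^{2} + 3 X$ ($E{\left(O,X \right)} = 3 X + X X = 3 X + X^{2} = X^{2} + 3 X$)
$\left(\frac{56}{E{\left(5,x \right)}} + u{\left(z{\left(1 \right)},-1 \right)}\right) \left(-68\right) = \left(\frac{56}{5 \left(3 + 5\right)} - 9\right) \left(-68\right) = \left(\frac{56}{5 \cdot 8} - 9\right) \left(-68\right) = \left(\frac{56}{40} - 9\right) \left(-68\right) = \left(56 \cdot \frac{1}{40} - 9\right) \left(-68\right) = \left(\frac{7}{5} - 9\right) \left(-68\right) = \left(- \frac{38}{5}\right) \left(-68\right) = \frac{2584}{5}$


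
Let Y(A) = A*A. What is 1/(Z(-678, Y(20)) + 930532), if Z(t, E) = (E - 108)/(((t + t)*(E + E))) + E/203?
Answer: 55053600/51229244980381 ≈ 1.0747e-6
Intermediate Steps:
Y(A) = A²
Z(t, E) = E/203 + (-108 + E)/(4*E*t) (Z(t, E) = (-108 + E)/(((2*t)*(2*E))) + E*(1/203) = (-108 + E)/((4*E*t)) + E/203 = (-108 + E)*(1/(4*E*t)) + E/203 = (-108 + E)/(4*E*t) + E/203 = E/203 + (-108 + E)/(4*E*t))
1/(Z(-678, Y(20)) + 930532) = 1/(((¼)/(-678) + (1/203)*20² - 27/(20²*(-678))) + 930532) = 1/(((¼)*(-1/678) + (1/203)*400 - 27*(-1/678)/400) + 930532) = 1/((-1/2712 + 400/203 - 27*1/400*(-1/678)) + 930532) = 1/((-1/2712 + 400/203 + 9/90400) + 930532) = 1/(108465181/55053600 + 930532) = 1/(51229244980381/55053600) = 55053600/51229244980381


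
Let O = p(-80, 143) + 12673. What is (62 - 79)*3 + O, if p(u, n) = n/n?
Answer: 12623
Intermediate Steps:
p(u, n) = 1
O = 12674 (O = 1 + 12673 = 12674)
(62 - 79)*3 + O = (62 - 79)*3 + 12674 = -17*3 + 12674 = -51 + 12674 = 12623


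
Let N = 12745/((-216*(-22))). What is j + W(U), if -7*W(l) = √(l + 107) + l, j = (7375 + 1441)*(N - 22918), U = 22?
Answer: -420002587021/2079 - √129/7 ≈ -2.0202e+8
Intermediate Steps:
N = 12745/4752 ≈ 2.6820
j = -60000368641/297 (j = (7375 + 1441)*(12745/4752 - 22918) = 8816*(-108893591/4752) = -60000368641/297 ≈ -2.0202e+8)
W(l) = -l/7 - √(107 + l)/7 (W(l) = -(√(l + 107) + l)/7 = -(√(107 + l) + l)/7 = -(l + √(107 + l))/7 = -l/7 - √(107 + l)/7)
j + W(U) = -60000368641/297 + (-⅐*22 - √(107 + 22)/7) = -60000368641/297 + (-22/7 - √129/7) = -420002587021/2079 - √129/7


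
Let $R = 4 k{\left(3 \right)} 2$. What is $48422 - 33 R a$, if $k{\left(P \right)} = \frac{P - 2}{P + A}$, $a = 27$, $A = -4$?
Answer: $55550$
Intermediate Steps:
$k{\left(P \right)} = \frac{-2 + P}{-4 + P}$ ($k{\left(P \right)} = \frac{P - 2}{P - 4} = \frac{-2 + P}{-4 + P}$)
$R = -8$ ($R = 4 \frac{-2 + 3}{-4 + 3} \cdot 2 = 4 \frac{1}{-1} \cdot 1 \cdot 2 = 4 \left(\left(-1\right) 1\right) 2 = 4 \left(-1\right) 2 = \left(-4\right) 2 = -8$)
$48422 - 33 R a = 48422 - 33 \left(-8\right) 27 = 48422 - \left(-264\right) 27 = 48422 - -7128 = 48422 + 7128 = 55550$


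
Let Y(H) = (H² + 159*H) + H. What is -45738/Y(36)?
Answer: -363/56 ≈ -6.4821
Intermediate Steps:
Y(H) = H² + 160*H
-45738/Y(36) = -45738*1/(36*(160 + 36)) = -45738/(36*196) = -45738/7056 = -45738*1/7056 = -363/56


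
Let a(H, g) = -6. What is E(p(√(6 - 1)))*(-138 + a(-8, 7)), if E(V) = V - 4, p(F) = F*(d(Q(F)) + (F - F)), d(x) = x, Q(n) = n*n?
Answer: 576 - 720*√5 ≈ -1034.0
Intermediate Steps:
Q(n) = n²
p(F) = F³ (p(F) = F*(F² + (F - F)) = F*(F² + 0) = F*F² = F³)
E(V) = -4 + V
E(p(√(6 - 1)))*(-138 + a(-8, 7)) = (-4 + (√(6 - 1))³)*(-138 - 6) = (-4 + (√5)³)*(-144) = (-4 + 5*√5)*(-144) = 576 - 720*√5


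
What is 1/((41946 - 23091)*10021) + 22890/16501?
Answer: 4324972926451/3117797203455 ≈ 1.3872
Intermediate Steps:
1/((41946 - 23091)*10021) + 22890/16501 = (1/10021)/18855 + 22890*(1/16501) = (1/18855)*(1/10021) + 22890/16501 = 1/188945955 + 22890/16501 = 4324972926451/3117797203455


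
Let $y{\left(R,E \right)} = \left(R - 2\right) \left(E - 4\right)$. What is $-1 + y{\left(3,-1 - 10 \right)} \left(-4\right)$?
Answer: $59$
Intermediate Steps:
$y{\left(R,E \right)} = \left(-4 + E\right) \left(-2 + R\right)$ ($y{\left(R,E \right)} = \left(-2 + R\right) \left(-4 + E\right) = \left(-4 + E\right) \left(-2 + R\right)$)
$-1 + y{\left(3,-1 - 10 \right)} \left(-4\right) = -1 + \left(8 - 12 - 2 \left(-1 - 10\right) + \left(-1 - 10\right) 3\right) \left(-4\right) = -1 + \left(8 - 12 - -22 - 33\right) \left(-4\right) = -1 + \left(8 - 12 + 22 - 33\right) \left(-4\right) = -1 - -60 = -1 + 60 = 59$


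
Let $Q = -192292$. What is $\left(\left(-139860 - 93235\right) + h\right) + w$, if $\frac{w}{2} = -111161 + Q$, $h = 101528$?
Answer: $-738473$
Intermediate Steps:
$w = -606906$ ($w = 2 \left(-111161 - 192292\right) = 2 \left(-303453\right) = -606906$)
$\left(\left(-139860 - 93235\right) + h\right) + w = \left(\left(-139860 - 93235\right) + 101528\right) - 606906 = \left(-233095 + 101528\right) - 606906 = -131567 - 606906 = -738473$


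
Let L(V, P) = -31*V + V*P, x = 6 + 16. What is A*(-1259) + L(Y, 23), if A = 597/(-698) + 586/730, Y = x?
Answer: -27980251/254770 ≈ -109.83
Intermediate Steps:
x = 22
Y = 22
L(V, P) = -31*V + P*V
A = -13391/254770 (A = 597*(-1/698) + 586*(1/730) = -597/698 + 293/365 = -13391/254770 ≈ -0.052561)
A*(-1259) + L(Y, 23) = -13391/254770*(-1259) + 22*(-31 + 23) = 16859269/254770 + 22*(-8) = 16859269/254770 - 176 = -27980251/254770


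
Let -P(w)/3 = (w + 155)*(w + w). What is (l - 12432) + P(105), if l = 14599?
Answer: -161633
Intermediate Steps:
P(w) = -6*w*(155 + w) (P(w) = -3*(w + 155)*(w + w) = -3*(155 + w)*2*w = -6*w*(155 + w))
(l - 12432) + P(105) = (14599 - 12432) - 6*105*(155 + 105) = 2167 - 6*105*260 = 2167 - 163800 = -161633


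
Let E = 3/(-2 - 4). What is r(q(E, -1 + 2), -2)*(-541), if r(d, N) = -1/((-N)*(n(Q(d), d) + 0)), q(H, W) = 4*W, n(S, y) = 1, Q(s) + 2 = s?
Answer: 541/2 ≈ 270.50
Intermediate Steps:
Q(s) = -2 + s
E = -½ (E = 3/(-6) = 3*(-⅙) = -½ ≈ -0.50000)
r(d, N) = 1/N (r(d, N) = -1/((-N)*(1 + 0)) = -1/(-N*1) = -1/((-N)) = -(-1)/N = 1/N)
r(q(E, -1 + 2), -2)*(-541) = -541/(-2) = -½*(-541) = 541/2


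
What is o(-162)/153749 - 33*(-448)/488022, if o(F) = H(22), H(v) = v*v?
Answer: 418204644/12505482413 ≈ 0.033442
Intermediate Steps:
H(v) = v²
o(F) = 484 (o(F) = 22² = 484)
o(-162)/153749 - 33*(-448)/488022 = 484/153749 - 33*(-448)/488022 = 484*(1/153749) + 14784*(1/488022) = 484/153749 + 2464/81337 = 418204644/12505482413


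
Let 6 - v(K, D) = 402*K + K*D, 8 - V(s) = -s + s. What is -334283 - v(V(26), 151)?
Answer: -329865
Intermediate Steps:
V(s) = 8 (V(s) = 8 - (-s + s) = 8 - 1*0 = 8 + 0 = 8)
v(K, D) = 6 - 402*K - D*K (v(K, D) = 6 - (402*K + K*D) = 6 - (402*K + D*K) = 6 + (-402*K - D*K) = 6 - 402*K - D*K)
-334283 - v(V(26), 151) = -334283 - (6 - 402*8 - 1*151*8) = -334283 - (6 - 3216 - 1208) = -334283 - 1*(-4418) = -334283 + 4418 = -329865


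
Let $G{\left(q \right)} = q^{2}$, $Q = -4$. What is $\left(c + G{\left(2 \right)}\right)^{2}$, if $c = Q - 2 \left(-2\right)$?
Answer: $16$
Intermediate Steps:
$c = 0$ ($c = -4 - 2 \left(-2\right) = -4 - -4 = -4 + 4 = 0$)
$\left(c + G{\left(2 \right)}\right)^{2} = \left(0 + 2^{2}\right)^{2} = \left(0 + 4\right)^{2} = 4^{2} = 16$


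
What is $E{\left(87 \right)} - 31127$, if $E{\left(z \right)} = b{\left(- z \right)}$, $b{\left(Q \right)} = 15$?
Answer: $-31112$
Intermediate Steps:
$E{\left(z \right)} = 15$
$E{\left(87 \right)} - 31127 = 15 - 31127 = -31112$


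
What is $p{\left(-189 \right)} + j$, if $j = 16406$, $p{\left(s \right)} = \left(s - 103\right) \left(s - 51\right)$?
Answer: $86486$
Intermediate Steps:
$p{\left(s \right)} = \left(-103 + s\right) \left(-51 + s\right)$
$p{\left(-189 \right)} + j = \left(5253 + \left(-189\right)^{2} - -29106\right) + 16406 = \left(5253 + 35721 + 29106\right) + 16406 = 70080 + 16406 = 86486$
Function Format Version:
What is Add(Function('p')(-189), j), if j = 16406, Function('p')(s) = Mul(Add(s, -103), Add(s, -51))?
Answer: 86486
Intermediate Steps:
Function('p')(s) = Mul(Add(-103, s), Add(-51, s))
Add(Function('p')(-189), j) = Add(Add(5253, Pow(-189, 2), Mul(-154, -189)), 16406) = Add(Add(5253, 35721, 29106), 16406) = Add(70080, 16406) = 86486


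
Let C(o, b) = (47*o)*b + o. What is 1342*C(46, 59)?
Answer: 171244568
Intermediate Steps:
C(o, b) = o + 47*b*o (C(o, b) = 47*b*o + o = o + 47*b*o)
1342*C(46, 59) = 1342*(46*(1 + 47*59)) = 1342*(46*(1 + 2773)) = 1342*(46*2774) = 1342*127604 = 171244568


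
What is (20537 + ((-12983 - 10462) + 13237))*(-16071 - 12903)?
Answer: -299272446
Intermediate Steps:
(20537 + ((-12983 - 10462) + 13237))*(-16071 - 12903) = (20537 + (-23445 + 13237))*(-28974) = (20537 - 10208)*(-28974) = 10329*(-28974) = -299272446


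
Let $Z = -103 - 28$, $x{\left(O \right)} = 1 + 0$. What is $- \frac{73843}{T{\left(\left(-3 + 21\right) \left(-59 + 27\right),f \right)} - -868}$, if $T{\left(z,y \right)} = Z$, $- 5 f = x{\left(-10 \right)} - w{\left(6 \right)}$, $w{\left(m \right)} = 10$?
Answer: $- \frac{6713}{67} \approx -100.19$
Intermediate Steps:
$x{\left(O \right)} = 1$
$f = \frac{9}{5}$ ($f = - \frac{1 - 10}{5} = \left(- \frac{1}{5}\right) \left(-9\right) = \frac{9}{5} \approx 1.8$)
$Z = -131$
$T{\left(z,y \right)} = -131$
$- \frac{73843}{T{\left(\left(-3 + 21\right) \left(-59 + 27\right),f \right)} - -868} = - \frac{73843}{-131 - -868} = - \frac{73843}{-131 + 868} = - \frac{73843}{737} = \left(-73843\right) \frac{1}{737} = - \frac{6713}{67}$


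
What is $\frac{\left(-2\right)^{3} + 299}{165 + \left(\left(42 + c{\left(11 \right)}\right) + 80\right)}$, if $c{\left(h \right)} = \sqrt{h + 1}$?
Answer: $\frac{83517}{82357} - \frac{582 \sqrt{3}}{82357} \approx 1.0018$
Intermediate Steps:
$c{\left(h \right)} = \sqrt{1 + h}$
$\frac{\left(-2\right)^{3} + 299}{165 + \left(\left(42 + c{\left(11 \right)}\right) + 80\right)} = \frac{\left(-2\right)^{3} + 299}{165 + \left(\left(42 + \sqrt{1 + 11}\right) + 80\right)} = \frac{-8 + 299}{165 + \left(\left(42 + \sqrt{12}\right) + 80\right)} = \frac{291}{165 + \left(\left(42 + 2 \sqrt{3}\right) + 80\right)} = \frac{291}{165 + \left(122 + 2 \sqrt{3}\right)} = \frac{291}{287 + 2 \sqrt{3}}$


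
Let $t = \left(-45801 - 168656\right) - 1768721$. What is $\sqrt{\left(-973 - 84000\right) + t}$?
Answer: $i \sqrt{2068151} \approx 1438.1 i$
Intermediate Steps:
$t = -1983178$ ($t = \left(-45801 - 168656\right) - 1768721 = -214457 - 1768721 = -1983178$)
$\sqrt{\left(-973 - 84000\right) + t} = \sqrt{\left(-973 - 84000\right) - 1983178} = \sqrt{-84973 - 1983178} = \sqrt{-2068151} = i \sqrt{2068151}$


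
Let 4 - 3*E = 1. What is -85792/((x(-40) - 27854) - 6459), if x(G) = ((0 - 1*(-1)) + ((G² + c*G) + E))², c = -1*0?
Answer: -85792/2532091 ≈ -0.033882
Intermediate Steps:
E = 1 (E = 4/3 - ⅓*1 = 4/3 - ⅓ = 1)
c = 0
x(G) = (2 + G²)² (x(G) = ((0 - 1*(-1)) + ((G² + 0*G) + 1))² = ((0 + 1) + ((G² + 0) + 1))² = (1 + (G² + 1))² = (1 + (1 + G²))² = (2 + G²)²)
-85792/((x(-40) - 27854) - 6459) = -85792/(((2 + (-40)²)² - 27854) - 6459) = -85792/(((2 + 1600)² - 27854) - 6459) = -85792/((1602² - 27854) - 6459) = -85792/((2566404 - 27854) - 6459) = -85792/(2538550 - 6459) = -85792/2532091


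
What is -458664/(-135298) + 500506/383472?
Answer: 60900565549/12970748664 ≈ 4.6952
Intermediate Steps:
-458664/(-135298) + 500506/383472 = -458664*(-1/135298) + 500506*(1/383472) = 229332/67649 + 250253/191736 = 60900565549/12970748664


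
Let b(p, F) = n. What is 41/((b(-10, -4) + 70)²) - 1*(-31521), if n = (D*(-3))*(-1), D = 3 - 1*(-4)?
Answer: 261025442/8281 ≈ 31521.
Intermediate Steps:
D = 7 (D = 3 + 4 = 7)
n = 21 (n = (7*(-3))*(-1) = -21*(-1) = 21)
b(p, F) = 21
41/((b(-10, -4) + 70)²) - 1*(-31521) = 41/((21 + 70)²) - 1*(-31521) = 41/(91²) + 31521 = 41/8281 + 31521 = 261025442/8281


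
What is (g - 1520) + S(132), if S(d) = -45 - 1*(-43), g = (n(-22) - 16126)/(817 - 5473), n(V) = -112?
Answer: -3535097/2328 ≈ -1518.5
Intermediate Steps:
g = 8119/2328 (g = (-112 - 16126)/(817 - 5473) = -16238/(-4656) = -16238*(-1/4656) = 8119/2328 ≈ 3.4875)
S(d) = -2 (S(d) = -45 + 43 = -2)
(g - 1520) + S(132) = (8119/2328 - 1520) - 2 = -3530441/2328 - 2 = -3535097/2328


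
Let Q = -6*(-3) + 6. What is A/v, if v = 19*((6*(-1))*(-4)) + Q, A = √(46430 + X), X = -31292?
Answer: 29*√2/160 ≈ 0.25633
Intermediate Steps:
A = 87*√2 (A = √(46430 - 31292) = √15138 = 87*√2 ≈ 123.04)
Q = 24 (Q = 18 + 6 = 24)
v = 480 (v = 19*((6*(-1))*(-4)) + 24 = 19*(-6*(-4)) + 24 = 19*24 + 24 = 456 + 24 = 480)
A/v = (87*√2)/480 = (87*√2)*(1/480) = 29*√2/160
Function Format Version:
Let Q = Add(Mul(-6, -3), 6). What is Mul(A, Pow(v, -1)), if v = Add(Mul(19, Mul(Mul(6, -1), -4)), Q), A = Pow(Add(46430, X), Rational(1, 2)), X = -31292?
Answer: Mul(Rational(29, 160), Pow(2, Rational(1, 2))) ≈ 0.25633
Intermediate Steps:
A = Mul(87, Pow(2, Rational(1, 2))) (A = Pow(Add(46430, -31292), Rational(1, 2)) = Pow(15138, Rational(1, 2)) = Mul(87, Pow(2, Rational(1, 2))) ≈ 123.04)
Q = 24 (Q = Add(18, 6) = 24)
v = 480 (v = Add(Mul(19, Mul(Mul(6, -1), -4)), 24) = Add(Mul(19, Mul(-6, -4)), 24) = Add(Mul(19, 24), 24) = Add(456, 24) = 480)
Mul(A, Pow(v, -1)) = Mul(Mul(87, Pow(2, Rational(1, 2))), Pow(480, -1)) = Mul(Mul(87, Pow(2, Rational(1, 2))), Rational(1, 480)) = Mul(Rational(29, 160), Pow(2, Rational(1, 2)))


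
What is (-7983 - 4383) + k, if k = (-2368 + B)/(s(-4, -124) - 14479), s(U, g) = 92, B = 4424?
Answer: -177911698/14387 ≈ -12366.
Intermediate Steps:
k = -2056/14387 (k = (-2368 + 4424)/(92 - 14479) = 2056/(-14387) = 2056*(-1/14387) = -2056/14387 ≈ -0.14291)
(-7983 - 4383) + k = (-7983 - 4383) - 2056/14387 = -12366 - 2056/14387 = -177911698/14387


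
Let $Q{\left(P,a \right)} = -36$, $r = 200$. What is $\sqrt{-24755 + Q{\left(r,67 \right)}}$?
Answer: $i \sqrt{24791} \approx 157.45 i$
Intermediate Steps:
$\sqrt{-24755 + Q{\left(r,67 \right)}} = \sqrt{-24755 - 36} = \sqrt{-24791} = i \sqrt{24791}$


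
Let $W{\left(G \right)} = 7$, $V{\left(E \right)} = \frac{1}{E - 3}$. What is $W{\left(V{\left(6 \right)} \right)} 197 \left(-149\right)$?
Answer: $-205471$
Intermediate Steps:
$V{\left(E \right)} = \frac{1}{-3 + E}$
$W{\left(V{\left(6 \right)} \right)} 197 \left(-149\right) = 7 \cdot 197 \left(-149\right) = 1379 \left(-149\right) = -205471$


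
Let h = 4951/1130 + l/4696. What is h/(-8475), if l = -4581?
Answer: -9036683/22486209000 ≈ -0.00040188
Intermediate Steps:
h = 9036683/2653240 (h = 4951/1130 - 4581/4696 = 9036683/2653240 ≈ 3.4059)
h/(-8475) = (9036683/2653240)/(-8475) = (9036683/2653240)*(-1/8475) = -9036683/22486209000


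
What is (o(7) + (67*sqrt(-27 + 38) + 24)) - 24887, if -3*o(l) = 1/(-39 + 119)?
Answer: -5967121/240 + 67*sqrt(11) ≈ -24641.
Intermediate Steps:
o(l) = -1/240 (o(l) = -1/(3*(-39 + 119)) = -1/3/80 = -1/3*1/80 = -1/240)
(o(7) + (67*sqrt(-27 + 38) + 24)) - 24887 = (-1/240 + (67*sqrt(-27 + 38) + 24)) - 24887 = (-1/240 + (67*sqrt(11) + 24)) - 24887 = (-1/240 + (24 + 67*sqrt(11))) - 24887 = (5759/240 + 67*sqrt(11)) - 24887 = -5967121/240 + 67*sqrt(11)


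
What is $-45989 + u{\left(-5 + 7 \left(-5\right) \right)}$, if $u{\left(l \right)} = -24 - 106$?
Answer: $-46119$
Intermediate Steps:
$u{\left(l \right)} = -130$ ($u{\left(l \right)} = -24 - 106 = -130$)
$-45989 + u{\left(-5 + 7 \left(-5\right) \right)} = -45989 - 130 = -46119$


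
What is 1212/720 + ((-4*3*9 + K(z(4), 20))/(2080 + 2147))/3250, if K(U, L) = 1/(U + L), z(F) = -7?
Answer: 200417573/119060500 ≈ 1.6833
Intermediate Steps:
K(U, L) = 1/(L + U)
1212/720 + ((-4*3*9 + K(z(4), 20))/(2080 + 2147))/3250 = 1212/720 + ((-4*3*9 + 1/(20 - 7))/(2080 + 2147))/3250 = 1212*(1/720) + ((-12*9 + 1/13)/4227)*(1/3250) = 101/60 + ((-108 + 1/13)*(1/4227))*(1/3250) = 101/60 - 1403/13*1/4227*(1/3250) = 101/60 - 1403/54951*1/3250 = 101/60 - 1403/178590750 = 200417573/119060500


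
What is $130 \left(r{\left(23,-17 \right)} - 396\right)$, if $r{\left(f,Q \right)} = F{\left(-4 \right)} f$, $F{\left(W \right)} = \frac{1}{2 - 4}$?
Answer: $-52975$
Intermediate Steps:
$F{\left(W \right)} = - \frac{1}{2}$ ($F{\left(W \right)} = \frac{1}{-2} = - \frac{1}{2}$)
$r{\left(f,Q \right)} = - \frac{f}{2}$
$130 \left(r{\left(23,-17 \right)} - 396\right) = 130 \left(\left(- \frac{1}{2}\right) 23 - 396\right) = 130 \left(- \frac{23}{2} - 396\right) = 130 \left(- \frac{815}{2}\right) = -52975$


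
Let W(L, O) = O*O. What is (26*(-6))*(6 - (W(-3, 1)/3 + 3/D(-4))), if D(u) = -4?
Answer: -1001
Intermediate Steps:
W(L, O) = O²
(26*(-6))*(6 - (W(-3, 1)/3 + 3/D(-4))) = (26*(-6))*(6 - (1²/3 + 3/(-4))) = -156*(6 - (1*(⅓) + 3*(-¼))) = -156*(6 - (⅓ - ¾)) = -156*(6 - 1*(-5/12)) = -156*(6 + 5/12) = -156*77/12 = -1001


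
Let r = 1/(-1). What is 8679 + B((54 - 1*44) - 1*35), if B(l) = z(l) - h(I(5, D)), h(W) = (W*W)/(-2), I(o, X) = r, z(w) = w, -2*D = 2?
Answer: 17309/2 ≈ 8654.5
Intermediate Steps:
D = -1 (D = -½*2 = -1)
r = -1
I(o, X) = -1
h(W) = -W²/2 (h(W) = W²*(-½) = -W²/2)
B(l) = ½ + l (B(l) = l - (-1)*(-1)²/2 = l - (-1)/2 = l - 1*(-½) = l + ½ = ½ + l)
8679 + B((54 - 1*44) - 1*35) = 8679 + (½ + ((54 - 1*44) - 1*35)) = 8679 + (½ + ((54 - 44) - 35)) = 8679 + (½ + (10 - 35)) = 8679 + (½ - 25) = 8679 - 49/2 = 17309/2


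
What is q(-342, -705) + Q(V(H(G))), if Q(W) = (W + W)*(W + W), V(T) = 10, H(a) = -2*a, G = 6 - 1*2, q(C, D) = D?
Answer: -305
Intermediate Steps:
G = 4 (G = 6 - 2 = 4)
Q(W) = 4*W² (Q(W) = (2*W)*(2*W) = 4*W²)
q(-342, -705) + Q(V(H(G))) = -705 + 4*10² = -705 + 4*100 = -705 + 400 = -305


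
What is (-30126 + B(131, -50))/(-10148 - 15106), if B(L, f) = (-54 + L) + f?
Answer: 10033/8418 ≈ 1.1919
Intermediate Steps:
B(L, f) = -54 + L + f
(-30126 + B(131, -50))/(-10148 - 15106) = (-30126 + (-54 + 131 - 50))/(-10148 - 15106) = (-30126 + 27)/(-25254) = -30099*(-1/25254) = 10033/8418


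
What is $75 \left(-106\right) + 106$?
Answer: $-7844$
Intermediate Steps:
$75 \left(-106\right) + 106 = -7950 + 106 = -7844$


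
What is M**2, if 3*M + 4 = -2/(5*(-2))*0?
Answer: 16/9 ≈ 1.7778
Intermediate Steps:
M = -4/3 (M = -4/3 + (-2/(5*(-2))*0)/3 = -4/3 + (-2/(-10)*0)/3 = -4/3 + (-2*(-1/10)*0)/3 = -4/3 + ((1/5)*0)/3 = -4/3 + (1/3)*0 = -4/3 + 0 = -4/3 ≈ -1.3333)
M**2 = (-4/3)**2 = 16/9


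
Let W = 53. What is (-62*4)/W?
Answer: -248/53 ≈ -4.6792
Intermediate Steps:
(-62*4)/W = -62*4/53 = -248*1/53 = -248/53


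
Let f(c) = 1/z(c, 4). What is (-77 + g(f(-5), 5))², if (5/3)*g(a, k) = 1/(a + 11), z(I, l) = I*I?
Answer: 50112241/8464 ≈ 5920.6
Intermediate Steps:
z(I, l) = I²
f(c) = c⁻² (f(c) = 1/(c²) = c⁻²)
g(a, k) = 3/(5*(11 + a)) (g(a, k) = 3/(5*(a + 11)) = 3/(5*(11 + a)))
(-77 + g(f(-5), 5))² = (-77 + 3/(5*(11 + (-5)⁻²)))² = (-77 + 3/(5*(11 + 1/25)))² = (-77 + 3/(5*(276/25)))² = (-77 + (⅗)*(25/276))² = (-77 + 5/92)² = (-7079/92)² = 50112241/8464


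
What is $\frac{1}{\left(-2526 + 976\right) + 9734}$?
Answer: $\frac{1}{8184} \approx 0.00012219$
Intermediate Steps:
$\frac{1}{\left(-2526 + 976\right) + 9734} = \frac{1}{-1550 + 9734} = \frac{1}{8184}$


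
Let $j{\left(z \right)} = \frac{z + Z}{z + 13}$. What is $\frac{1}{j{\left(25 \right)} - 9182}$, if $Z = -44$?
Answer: $- \frac{2}{18365} \approx -0.0001089$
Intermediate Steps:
$j{\left(z \right)} = \frac{-44 + z}{13 + z}$ ($j{\left(z \right)} = \frac{z - 44}{z + 13} = \frac{-44 + z}{13 + z}$)
$\frac{1}{j{\left(25 \right)} - 9182} = \frac{1}{\frac{-44 + 25}{13 + 25} - 9182} = \frac{1}{\frac{1}{38} \left(-19\right) - 9182} = \frac{1}{- \frac{1}{2} - 9182} = \frac{1}{- \frac{18365}{2}} = - \frac{2}{18365}$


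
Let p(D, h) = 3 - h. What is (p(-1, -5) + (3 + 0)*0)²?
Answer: 64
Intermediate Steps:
(p(-1, -5) + (3 + 0)*0)² = ((3 - 1*(-5)) + (3 + 0)*0)² = ((3 + 5) + 3*0)² = (8 + 0)² = 8² = 64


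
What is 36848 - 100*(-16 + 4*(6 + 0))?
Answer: 36048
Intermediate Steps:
36848 - 100*(-16 + 4*(6 + 0)) = 36848 - 100*(-16 + 4*6) = 36848 - 100*(-16 + 24) = 36848 - 100*8 = 36848 - 1*800 = 36848 - 800 = 36048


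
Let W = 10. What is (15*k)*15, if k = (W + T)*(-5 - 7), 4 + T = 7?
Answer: -35100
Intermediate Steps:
T = 3 (T = -4 + 7 = 3)
k = -156 (k = (10 + 3)*(-5 - 7) = 13*(-12) = -156)
(15*k)*15 = (15*(-156))*15 = -2340*15 = -35100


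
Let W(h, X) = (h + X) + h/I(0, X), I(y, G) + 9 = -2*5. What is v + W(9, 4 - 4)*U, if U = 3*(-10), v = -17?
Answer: -5183/19 ≈ -272.79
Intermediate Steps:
I(y, G) = -19 (I(y, G) = -9 - 2*5 = -9 - 10 = -19)
W(h, X) = X + 18*h/19 (W(h, X) = (h + X) + h/(-19) = (X + h) + h*(-1/19) = (X + h) - h/19 = X + 18*h/19)
U = -30
v + W(9, 4 - 4)*U = -17 + ((4 - 4) + (18/19)*9)*(-30) = -17 + (0 + 162/19)*(-30) = -17 + (162/19)*(-30) = -17 - 4860/19 = -5183/19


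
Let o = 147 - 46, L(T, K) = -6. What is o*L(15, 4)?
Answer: -606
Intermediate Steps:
o = 101
o*L(15, 4) = 101*(-6) = -606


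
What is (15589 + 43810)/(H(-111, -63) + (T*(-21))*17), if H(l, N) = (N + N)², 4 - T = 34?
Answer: 59399/26586 ≈ 2.2342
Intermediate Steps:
T = -30 (T = 4 - 1*34 = 4 - 34 = -30)
H(l, N) = 4*N² (H(l, N) = (2*N)² = 4*N²)
(15589 + 43810)/(H(-111, -63) + (T*(-21))*17) = (15589 + 43810)/(4*(-63)² - 30*(-21)*17) = 59399/(4*3969 + 630*17) = 59399/(15876 + 10710) = 59399/26586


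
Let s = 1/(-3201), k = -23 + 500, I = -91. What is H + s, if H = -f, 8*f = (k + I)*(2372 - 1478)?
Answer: -276153473/6402 ≈ -43136.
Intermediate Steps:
k = 477
s = -1/3201 ≈ -0.00031240
f = 86271/2 (f = ((477 - 91)*(2372 - 1478))/8 = (386*894)/8 = (1/8)*345084 = 86271/2 ≈ 43136.)
H = -86271/2 (H = -1*86271/2 = -86271/2 ≈ -43136.)
H + s = -86271/2 - 1/3201 = -276153473/6402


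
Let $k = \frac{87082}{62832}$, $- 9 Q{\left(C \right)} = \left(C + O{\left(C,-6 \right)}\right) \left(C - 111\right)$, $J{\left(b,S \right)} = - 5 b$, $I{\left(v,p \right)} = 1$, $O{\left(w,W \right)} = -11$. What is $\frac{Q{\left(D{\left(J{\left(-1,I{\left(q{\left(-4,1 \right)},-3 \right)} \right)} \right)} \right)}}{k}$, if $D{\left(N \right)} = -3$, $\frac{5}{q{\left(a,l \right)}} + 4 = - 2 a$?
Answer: $- \frac{5571104}{43541} \approx -127.95$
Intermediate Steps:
$q{\left(a,l \right)} = \frac{5}{-4 - 2 a}$
$Q{\left(C \right)} = - \frac{\left(-111 + C\right) \left(-11 + C\right)}{9}$ ($Q{\left(C \right)} = - \frac{\left(C - 11\right) \left(C - 111\right)}{9} = - \frac{\left(-11 + C\right) \left(-111 + C\right)}{9} = - \frac{\left(-111 + C\right) \left(-11 + C\right)}{9}$)
$k = \frac{43541}{31416}$ ($k = 87082 \cdot \frac{1}{62832} = \frac{43541}{31416} \approx 1.386$)
$\frac{Q{\left(D{\left(J{\left(-1,I{\left(q{\left(-4,1 \right)},-3 \right)} \right)} \right)} \right)}}{k} = \frac{- \frac{407}{3} - \frac{\left(-3\right)^{2}}{9} + \frac{122}{9} \left(-3\right)}{\frac{43541}{31416}} = \left(- \frac{407}{3} - 1 - \frac{122}{3}\right) \frac{31416}{43541} = \left(- \frac{532}{3}\right) \frac{31416}{43541} = - \frac{5571104}{43541}$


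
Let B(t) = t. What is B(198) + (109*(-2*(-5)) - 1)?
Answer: 1287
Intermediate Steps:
B(198) + (109*(-2*(-5)) - 1) = 198 + (109*(-2*(-5)) - 1) = 198 + (109*10 - 1) = 198 + (1090 - 1) = 198 + 1089 = 1287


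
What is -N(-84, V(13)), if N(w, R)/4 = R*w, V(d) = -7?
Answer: -2352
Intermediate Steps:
N(w, R) = 4*R*w (N(w, R) = 4*(R*w) = 4*R*w)
-N(-84, V(13)) = -4*(-7)*(-84) = -1*2352 = -2352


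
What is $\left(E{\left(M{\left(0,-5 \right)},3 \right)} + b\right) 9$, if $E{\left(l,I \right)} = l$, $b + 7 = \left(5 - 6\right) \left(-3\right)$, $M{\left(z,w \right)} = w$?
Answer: $-81$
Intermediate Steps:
$b = -4$ ($b = -7 + \left(5 - 6\right) \left(-3\right) = -7 - -3 = -7 + 3 = -4$)
$\left(E{\left(M{\left(0,-5 \right)},3 \right)} + b\right) 9 = \left(-5 - 4\right) 9 = \left(-9\right) 9 = -81$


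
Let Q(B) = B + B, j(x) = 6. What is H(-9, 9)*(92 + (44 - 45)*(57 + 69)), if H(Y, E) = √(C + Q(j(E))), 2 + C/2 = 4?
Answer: -136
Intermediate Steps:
C = 4 (C = -4 + 2*4 = -4 + 8 = 4)
Q(B) = 2*B
H(Y, E) = 4 (H(Y, E) = √(4 + 2*6) = √(4 + 12) = √16 = 4)
H(-9, 9)*(92 + (44 - 45)*(57 + 69)) = 4*(92 + (44 - 45)*(57 + 69)) = 4*(92 - 1*126) = 4*(92 - 126) = 4*(-34) = -136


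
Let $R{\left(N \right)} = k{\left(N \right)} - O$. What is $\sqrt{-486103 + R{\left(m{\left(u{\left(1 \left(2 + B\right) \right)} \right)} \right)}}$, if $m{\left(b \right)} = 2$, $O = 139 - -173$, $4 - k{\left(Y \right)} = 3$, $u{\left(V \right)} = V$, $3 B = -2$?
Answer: $3 i \sqrt{54046} \approx 697.43 i$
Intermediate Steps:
$B = - \frac{2}{3}$ ($B = \frac{1}{3} \left(-2\right) = - \frac{2}{3} \approx -0.66667$)
$k{\left(Y \right)} = 1$ ($k{\left(Y \right)} = 4 - 3 = 1$)
$O = 312$ ($O = 139 + 173 = 312$)
$R{\left(N \right)} = -311$ ($R{\left(N \right)} = 1 - 312 = -311$)
$\sqrt{-486103 + R{\left(m{\left(u{\left(1 \left(2 + B\right) \right)} \right)} \right)}} = \sqrt{-486103 - 311} = \sqrt{-486414} = 3 i \sqrt{54046}$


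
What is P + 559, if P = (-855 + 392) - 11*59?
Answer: -553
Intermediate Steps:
P = -1112 (P = -463 - 649 = -1112)
P + 559 = -1112 + 559 = -553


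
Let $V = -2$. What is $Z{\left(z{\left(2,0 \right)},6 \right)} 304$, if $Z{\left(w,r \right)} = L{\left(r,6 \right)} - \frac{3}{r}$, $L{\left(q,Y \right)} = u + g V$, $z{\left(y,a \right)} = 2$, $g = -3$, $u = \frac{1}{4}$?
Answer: $1748$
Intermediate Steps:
$u = \frac{1}{4} \approx 0.25$
$L{\left(q,Y \right)} = \frac{25}{4}$ ($L{\left(q,Y \right)} = \frac{1}{4} - -6 = \frac{1}{4} + 6 = \frac{25}{4}$)
$Z{\left(w,r \right)} = \frac{25}{4} - \frac{3}{r}$
$Z{\left(z{\left(2,0 \right)},6 \right)} 304 = \left(\frac{25}{4} - \frac{3}{6}\right) 304 = \left(\frac{25}{4} - \frac{1}{2}\right) 304 = \frac{23}{4} \cdot 304 = 1748$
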